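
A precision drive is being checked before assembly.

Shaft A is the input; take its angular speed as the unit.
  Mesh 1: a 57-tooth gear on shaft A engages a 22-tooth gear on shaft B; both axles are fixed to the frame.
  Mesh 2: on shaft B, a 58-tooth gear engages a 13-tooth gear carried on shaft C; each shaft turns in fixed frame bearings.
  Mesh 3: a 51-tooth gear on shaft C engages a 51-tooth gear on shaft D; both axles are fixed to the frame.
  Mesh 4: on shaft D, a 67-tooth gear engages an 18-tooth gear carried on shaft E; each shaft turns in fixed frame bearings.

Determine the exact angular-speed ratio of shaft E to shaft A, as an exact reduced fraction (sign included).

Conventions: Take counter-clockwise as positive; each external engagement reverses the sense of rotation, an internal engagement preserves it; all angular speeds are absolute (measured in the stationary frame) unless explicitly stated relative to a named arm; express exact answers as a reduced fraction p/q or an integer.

36917/858

class = fixed-axis compound train [4 meshes; 4 ratios multiply, 4 sense flips]
mesh 1 [57T→22T]: running ratio 57/22, sense −
mesh 2 [58T→13T]: running ratio 1653/143, sense +
mesh 3 [51T→51T]: running ratio 1653/143, sense −
mesh 4 [67T→18T]: running ratio 36917/858, sense +
ω_out/ω_in = 36917/858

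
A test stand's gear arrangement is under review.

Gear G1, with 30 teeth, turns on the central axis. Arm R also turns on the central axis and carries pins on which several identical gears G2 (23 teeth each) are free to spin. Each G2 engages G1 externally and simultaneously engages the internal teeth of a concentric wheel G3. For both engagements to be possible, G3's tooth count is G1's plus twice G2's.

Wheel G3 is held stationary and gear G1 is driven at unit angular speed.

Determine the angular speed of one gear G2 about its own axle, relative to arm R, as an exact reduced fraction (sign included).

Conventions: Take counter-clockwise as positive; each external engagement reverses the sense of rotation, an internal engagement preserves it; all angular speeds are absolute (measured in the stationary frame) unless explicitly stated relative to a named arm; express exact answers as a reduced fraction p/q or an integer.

-1140/1219

topology: planetary set — G1 30T / G2 23T / G3 76T, arm = carrier (Willis)
ring teeth: 30 + 2·23 = 76
30(ω_sun−ω_arm) = −76(ω_ring−ω_arm),  ω_ring = 0, ω_sun = 1
30(1−ω_arm) = −76(0−ω_arm)  ⇒  106·ω_arm = 30  ⇒  ω_arm = 15/53
sun–planet mesh: 30·(1−15/53) = −23·(ω_p−ω_arm)  ⇒  ω_p−ω_arm = -1140/1219
exact speed ratio = -1140/1219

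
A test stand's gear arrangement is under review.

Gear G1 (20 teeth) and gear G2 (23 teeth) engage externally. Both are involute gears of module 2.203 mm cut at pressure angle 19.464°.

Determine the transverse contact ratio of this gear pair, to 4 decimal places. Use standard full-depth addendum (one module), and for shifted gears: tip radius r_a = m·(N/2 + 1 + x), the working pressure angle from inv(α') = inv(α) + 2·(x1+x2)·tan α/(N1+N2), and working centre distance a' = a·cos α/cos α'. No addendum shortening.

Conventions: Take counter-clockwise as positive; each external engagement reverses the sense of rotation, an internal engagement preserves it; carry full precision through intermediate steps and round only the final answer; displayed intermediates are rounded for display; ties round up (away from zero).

single-mesh involute tooth geometry (20T engaging 23T at module 2.203)
base radii: r_b1 = 20.771008, r_b2 = 23.886660
tip radii: r_a1 = 24.233000, r_a2 = 27.537500
no profile shift: α' = α, a' = a
action lengths: √(r_a1²−r_b1²) = 12.482127, √(r_a2²−r_b2²) = 13.701876
base pitch p_b = π·m·cos α = 6.525405
CR = (12.482127 + 13.701876 − 47.364500·sin 19.46400°)/6.525405 = 1.593995
contact ratio ≈ 1.5940

1.5940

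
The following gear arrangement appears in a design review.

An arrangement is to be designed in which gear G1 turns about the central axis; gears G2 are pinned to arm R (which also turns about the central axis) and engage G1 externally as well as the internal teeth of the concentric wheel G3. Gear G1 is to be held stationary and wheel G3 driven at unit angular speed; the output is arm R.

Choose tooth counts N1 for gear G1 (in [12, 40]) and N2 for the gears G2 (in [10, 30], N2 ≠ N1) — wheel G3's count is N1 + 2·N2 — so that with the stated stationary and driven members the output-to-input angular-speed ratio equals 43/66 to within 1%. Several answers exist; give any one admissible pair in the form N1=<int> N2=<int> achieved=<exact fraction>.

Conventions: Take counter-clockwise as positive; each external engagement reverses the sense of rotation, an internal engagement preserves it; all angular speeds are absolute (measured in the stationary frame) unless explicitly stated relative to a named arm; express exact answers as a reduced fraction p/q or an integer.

N1=23 N2=10 achieved=43/66

topology: planetary set — design target 43/66, arm = carrier (Willis)
Willis with ω_sun = 0: ω_arm/ω_ring = N3/(N1+N3); set equal to 43/66  ⇒  N3/N1 = (43/66)/(1 − 43/66) = 43/23
N3 = N1 + 2·N2  ⇒  N2/N1 = (N3/N1 − 1)/2 = (43/23 − 1)/2 = 10/23
smallest multiple with N1 ≥ 12 and N2 ≥ 10: k = 1  ⇒  N1 = 1·23 = 23, N2 = 1·10 = 10 (N1 ≤ 40, N2 ≤ 30, N2 ≠ N1 ✓), N3 = 23 + 2·10 = 43
check: N3/(N1+N3) with N1 = 23, N3 = 43 gives 43/66; |achieved − target| = 0 ≤ 43/6600 ✓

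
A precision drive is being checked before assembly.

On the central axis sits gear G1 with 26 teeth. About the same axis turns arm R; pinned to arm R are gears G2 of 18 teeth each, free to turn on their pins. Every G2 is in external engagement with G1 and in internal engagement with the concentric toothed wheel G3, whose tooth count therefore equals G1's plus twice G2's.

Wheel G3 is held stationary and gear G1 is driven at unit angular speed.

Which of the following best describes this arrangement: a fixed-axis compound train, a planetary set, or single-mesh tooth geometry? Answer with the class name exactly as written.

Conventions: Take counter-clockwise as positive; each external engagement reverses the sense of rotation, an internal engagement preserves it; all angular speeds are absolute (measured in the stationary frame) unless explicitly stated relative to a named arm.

planetary set

topology: planetary set — G1 26T / G2 18T / G3 62T, arm = carrier (Willis)
classification: planetary set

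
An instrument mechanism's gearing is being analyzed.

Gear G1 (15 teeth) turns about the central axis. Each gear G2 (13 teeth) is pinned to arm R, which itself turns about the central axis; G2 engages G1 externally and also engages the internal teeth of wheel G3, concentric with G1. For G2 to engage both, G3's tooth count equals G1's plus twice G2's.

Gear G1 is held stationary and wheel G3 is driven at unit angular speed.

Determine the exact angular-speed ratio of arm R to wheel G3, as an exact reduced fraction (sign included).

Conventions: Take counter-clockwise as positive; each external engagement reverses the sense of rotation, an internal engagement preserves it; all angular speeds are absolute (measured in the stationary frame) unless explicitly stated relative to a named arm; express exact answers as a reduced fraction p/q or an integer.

41/56

planetary set (15T centre, 13T on arm, 41T internal) — Willis relation
ring teeth: 15 + 2·13 = 41
15(ω_sun−ω_arm) = −41(ω_ring−ω_arm),  ω_sun = 0, ω_ring = 1
15(0−ω_arm) = −41(1−ω_arm)  ⇒  56·ω_arm = 41  ⇒  ω_arm = 41/56
ω_out/ω_in = 41/56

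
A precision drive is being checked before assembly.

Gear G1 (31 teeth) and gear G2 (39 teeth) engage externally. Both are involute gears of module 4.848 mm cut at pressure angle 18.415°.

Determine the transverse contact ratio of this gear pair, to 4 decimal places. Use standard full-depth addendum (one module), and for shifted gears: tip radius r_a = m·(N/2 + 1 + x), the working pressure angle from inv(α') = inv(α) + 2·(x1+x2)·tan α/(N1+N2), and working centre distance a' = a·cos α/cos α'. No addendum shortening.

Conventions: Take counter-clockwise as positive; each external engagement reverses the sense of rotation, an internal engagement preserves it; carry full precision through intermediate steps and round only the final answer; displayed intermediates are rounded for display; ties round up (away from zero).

1.7626

class = single-mesh tooth geometry [involute pair 31T × 39T, m = 4.848]
base radii: r_b1 = 71.296127, r_b2 = 89.695127
tip radii: r_a1 = 79.992000, r_a2 = 99.384000
no profile shift: α' = α, a' = a
action lengths: √(r_a1²−r_b1²) = 36.270957, √(r_a2²−r_b2²) = 42.801444
base pitch p_b = π·m·cos α = 14.450541
CR = (36.270957 + 42.801444 − 169.680000·sin 18.41500°)/14.450541 = 1.762628
contact ratio ≈ 1.7626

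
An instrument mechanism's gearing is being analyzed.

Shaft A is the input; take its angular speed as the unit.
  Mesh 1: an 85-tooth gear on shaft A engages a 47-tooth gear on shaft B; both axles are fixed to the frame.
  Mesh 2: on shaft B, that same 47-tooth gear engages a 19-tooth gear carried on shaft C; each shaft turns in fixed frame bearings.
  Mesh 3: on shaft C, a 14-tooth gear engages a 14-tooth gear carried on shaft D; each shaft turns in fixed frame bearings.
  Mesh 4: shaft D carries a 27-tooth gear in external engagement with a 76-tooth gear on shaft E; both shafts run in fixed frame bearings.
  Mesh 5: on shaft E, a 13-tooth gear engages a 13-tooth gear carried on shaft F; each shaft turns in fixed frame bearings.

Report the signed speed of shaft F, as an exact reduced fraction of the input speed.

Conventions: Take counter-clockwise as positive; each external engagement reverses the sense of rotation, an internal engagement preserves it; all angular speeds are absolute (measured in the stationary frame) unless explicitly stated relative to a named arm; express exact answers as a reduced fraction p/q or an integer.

5-mesh fixed-axis compound train (all bearings frame-fixed)
mesh 1 [85T→47T]: |ω|/ω_in = 1×85/47 = 85/47, sense flips to −
mesh 2 [47T→19T]: |ω|/ω_in = (85/47)×47/19 = 85/19, sense flips to +
mesh 3 [14T→14T]: |ω|/ω_in = (85/19)×14/14 = 85/19, sense flips to −
mesh 4 [27T→76T]: |ω|/ω_in = (85/19)×27/76 = 2295/1444, sense flips to +
mesh 5 [13T→13T]: |ω|/ω_in = (2295/1444)×13/13 = 2295/1444, sense flips to −
signed output speed (× input speed) = -2295/1444

-2295/1444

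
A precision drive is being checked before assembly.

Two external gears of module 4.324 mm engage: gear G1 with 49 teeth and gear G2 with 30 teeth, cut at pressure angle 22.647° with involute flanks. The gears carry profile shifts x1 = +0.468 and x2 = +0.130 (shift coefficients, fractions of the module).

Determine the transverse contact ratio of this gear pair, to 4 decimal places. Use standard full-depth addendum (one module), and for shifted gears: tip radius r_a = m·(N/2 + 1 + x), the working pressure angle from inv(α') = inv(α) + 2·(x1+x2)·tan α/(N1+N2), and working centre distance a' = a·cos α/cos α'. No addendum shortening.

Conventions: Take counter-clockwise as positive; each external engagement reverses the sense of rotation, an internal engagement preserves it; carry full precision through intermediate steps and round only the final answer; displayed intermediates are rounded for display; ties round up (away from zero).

topology: single-mesh involute geometry — m = 4.324, 49T/30T pair
base radii: r_b1 = 97.769615, r_b2 = 59.858948
tip radii: r_a1 = 112.285632, r_a2 = 69.746120
inv(α') = inv(22.647°) + 2·(+0.468+0.130)·tan α/(49+30) = 0.02827431  ⇒  α' = 24.54233°
a' = a·cos α / cos α' = 170.7980·cos 22.647°/cos 24.54233° = 173.283958
action lengths: √(r_a1²−r_b1²) = 55.219249, √(r_a2²−r_b2²) = 35.797033
base pitch p_b = π·m·cos α = 12.536829
CR = (55.219249 + 35.797033 − 173.283958·sin 24.54233°)/12.536829 = 1.518736
contact ratio ≈ 1.5187

1.5187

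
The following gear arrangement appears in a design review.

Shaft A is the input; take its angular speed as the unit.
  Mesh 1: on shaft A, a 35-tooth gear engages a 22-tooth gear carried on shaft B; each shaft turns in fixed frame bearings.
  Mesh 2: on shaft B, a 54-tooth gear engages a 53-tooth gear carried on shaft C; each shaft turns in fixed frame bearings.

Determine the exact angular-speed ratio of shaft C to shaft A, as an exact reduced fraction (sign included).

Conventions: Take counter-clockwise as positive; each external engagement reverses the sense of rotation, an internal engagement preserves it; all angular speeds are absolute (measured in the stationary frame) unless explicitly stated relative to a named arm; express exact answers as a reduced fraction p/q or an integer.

945/583

class = fixed-axis compound train [2 meshes; 2 ratios multiply, 2 sense flips]
mesh 1 [35T→22T]: running ratio 35/22, sense −
mesh 2 [54T→53T]: running ratio 945/583, sense +
ω_out/ω_in = 945/583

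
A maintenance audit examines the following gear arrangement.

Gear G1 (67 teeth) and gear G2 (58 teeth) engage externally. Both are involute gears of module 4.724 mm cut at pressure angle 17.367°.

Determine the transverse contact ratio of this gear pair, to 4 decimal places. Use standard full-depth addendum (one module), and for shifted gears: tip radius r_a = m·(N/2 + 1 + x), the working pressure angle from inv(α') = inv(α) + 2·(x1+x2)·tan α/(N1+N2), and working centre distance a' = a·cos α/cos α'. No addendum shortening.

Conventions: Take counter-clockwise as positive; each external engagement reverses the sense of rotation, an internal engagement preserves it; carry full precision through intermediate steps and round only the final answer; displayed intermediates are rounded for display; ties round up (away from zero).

1.9605

class = single-mesh tooth geometry [involute pair 67T × 58T, m = 4.724]
base radii: r_b1 = 151.039581, r_b2 = 130.750682
tip radii: r_a1 = 162.978000, r_a2 = 141.720000
no profile shift: α' = α, a' = a
action lengths: √(r_a1²−r_b1²) = 61.228045, √(r_a2²−r_b2²) = 54.670079
base pitch p_b = π·m·cos α = 14.164324
CR = (61.228045 + 54.670079 − 295.250000·sin 17.36700°)/14.164324 = 1.960462
contact ratio ≈ 1.9605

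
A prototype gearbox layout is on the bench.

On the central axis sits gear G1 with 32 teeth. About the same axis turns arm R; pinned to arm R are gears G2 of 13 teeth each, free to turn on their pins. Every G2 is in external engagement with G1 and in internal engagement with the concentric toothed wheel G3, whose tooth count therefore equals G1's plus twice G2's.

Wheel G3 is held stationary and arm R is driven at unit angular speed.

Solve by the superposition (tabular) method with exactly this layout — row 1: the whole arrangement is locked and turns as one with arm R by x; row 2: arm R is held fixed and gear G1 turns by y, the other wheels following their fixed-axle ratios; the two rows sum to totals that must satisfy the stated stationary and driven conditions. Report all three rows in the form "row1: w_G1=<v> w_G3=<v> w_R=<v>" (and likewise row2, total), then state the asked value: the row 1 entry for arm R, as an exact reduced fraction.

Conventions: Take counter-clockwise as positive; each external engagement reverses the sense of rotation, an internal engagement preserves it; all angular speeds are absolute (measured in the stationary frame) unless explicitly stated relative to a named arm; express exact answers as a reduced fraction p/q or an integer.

row1: w_G1=1 w_G3=1 w_R=1
row2: w_G1=29/16 w_G3=-1 w_R=0
total: w_G1=45/16 w_G3=0 w_R=1
asked value: 1

planetary set (32T centre, 13T on arm, 58T internal) — Willis relation
row 1 — lock + rotate with arm: ω_sun = ω_ring = ω_arm = x
row 2: sun turns y, ring = −(32/58)·y, arm 0
boundary: total ω_ring = x − (32/58)·y = 0 and total ω_arm = x = 1  ⇒  y = 29/16, x = 1
row 2 ring = −(32/58)·29/16 = -1
totals (row 1 + row 2): sun 1 + 29/16 = 45/16, ring 1 + (-1) = 0, arm 1 + 0 = 1
asked cell (row1, arm) = 1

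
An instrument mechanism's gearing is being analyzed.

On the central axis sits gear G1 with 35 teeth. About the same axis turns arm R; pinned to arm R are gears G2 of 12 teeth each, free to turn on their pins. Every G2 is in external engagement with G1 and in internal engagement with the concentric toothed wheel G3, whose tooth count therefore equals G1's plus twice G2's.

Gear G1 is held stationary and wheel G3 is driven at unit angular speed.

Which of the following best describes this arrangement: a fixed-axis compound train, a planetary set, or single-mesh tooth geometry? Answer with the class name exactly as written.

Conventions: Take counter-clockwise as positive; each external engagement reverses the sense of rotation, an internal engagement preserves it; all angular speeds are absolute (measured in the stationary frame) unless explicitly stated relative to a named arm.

planetary set

class = planetary set [G3 = 35+2·12 = 59; Willis about the carrier]
classification: planetary set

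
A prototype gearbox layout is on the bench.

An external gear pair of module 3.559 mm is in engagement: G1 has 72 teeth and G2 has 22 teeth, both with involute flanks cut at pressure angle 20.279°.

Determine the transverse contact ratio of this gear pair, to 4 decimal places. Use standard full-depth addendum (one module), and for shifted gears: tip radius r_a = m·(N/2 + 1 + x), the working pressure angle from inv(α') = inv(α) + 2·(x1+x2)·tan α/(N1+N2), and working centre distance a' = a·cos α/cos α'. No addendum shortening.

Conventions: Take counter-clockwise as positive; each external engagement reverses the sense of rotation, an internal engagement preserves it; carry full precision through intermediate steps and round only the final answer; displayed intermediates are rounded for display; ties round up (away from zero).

topology: single-mesh involute geometry — m = 3.559, 72T/22T pair
base radii: r_b1 = 120.182366, r_b2 = 36.722390
tip radii: r_a1 = 131.683000, r_a2 = 42.708000
no profile shift: α' = α, a' = a
action lengths: √(r_a1²−r_b1²) = 53.820177, √(r_a2²−r_b2²) = 21.804572
base pitch p_b = π·m·cos α = 10.487890
CR = (53.820177 + 21.804572 − 167.273000·sin 20.27900°)/10.487890 = 1.682825
contact ratio ≈ 1.6828

1.6828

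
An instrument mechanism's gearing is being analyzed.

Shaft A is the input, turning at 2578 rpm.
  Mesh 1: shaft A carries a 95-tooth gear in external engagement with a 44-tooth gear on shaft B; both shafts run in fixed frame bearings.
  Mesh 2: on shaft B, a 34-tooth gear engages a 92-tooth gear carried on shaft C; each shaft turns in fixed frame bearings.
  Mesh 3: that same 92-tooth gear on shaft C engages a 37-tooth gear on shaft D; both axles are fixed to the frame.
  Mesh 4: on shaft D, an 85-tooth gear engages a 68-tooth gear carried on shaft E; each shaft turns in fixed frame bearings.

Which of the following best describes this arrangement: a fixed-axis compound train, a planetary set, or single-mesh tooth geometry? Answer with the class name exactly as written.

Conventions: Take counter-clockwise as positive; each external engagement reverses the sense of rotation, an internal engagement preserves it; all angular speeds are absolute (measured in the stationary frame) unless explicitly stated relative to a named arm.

fixed-axis compound train

class = fixed-axis compound train [4 meshes; 4 ratios multiply, 4 sense flips]
classification: fixed-axis compound train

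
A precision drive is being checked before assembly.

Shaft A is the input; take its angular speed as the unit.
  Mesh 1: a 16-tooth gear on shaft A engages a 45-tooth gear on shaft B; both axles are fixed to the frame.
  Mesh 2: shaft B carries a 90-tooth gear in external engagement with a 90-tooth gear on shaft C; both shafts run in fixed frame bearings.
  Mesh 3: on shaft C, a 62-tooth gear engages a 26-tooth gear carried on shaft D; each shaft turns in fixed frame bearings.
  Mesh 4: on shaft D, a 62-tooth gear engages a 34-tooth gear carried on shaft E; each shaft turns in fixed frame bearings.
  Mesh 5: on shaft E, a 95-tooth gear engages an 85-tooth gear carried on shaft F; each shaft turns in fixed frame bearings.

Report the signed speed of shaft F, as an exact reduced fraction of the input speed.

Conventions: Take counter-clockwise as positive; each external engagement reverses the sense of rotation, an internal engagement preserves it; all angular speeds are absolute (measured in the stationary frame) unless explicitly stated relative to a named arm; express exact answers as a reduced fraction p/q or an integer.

5-mesh fixed-axis compound train (all bearings frame-fixed)
mesh 1 [16T→45T]: |ω|/ω_in = 1×16/45 = 16/45, sense flips to −
mesh 2 [90T→90T]: |ω|/ω_in = (16/45)×90/90 = 16/45, sense flips to +
mesh 3 [62T→26T]: |ω|/ω_in = (16/45)×62/26 = 496/585, sense flips to −
mesh 4 [62T→34T]: |ω|/ω_in = (496/585)×62/34 = 15376/9945, sense flips to +
mesh 5 [95T→85T]: |ω|/ω_in = (15376/9945)×95/85 = 292144/169065, sense flips to −
signed output speed (× input speed) = -292144/169065

-292144/169065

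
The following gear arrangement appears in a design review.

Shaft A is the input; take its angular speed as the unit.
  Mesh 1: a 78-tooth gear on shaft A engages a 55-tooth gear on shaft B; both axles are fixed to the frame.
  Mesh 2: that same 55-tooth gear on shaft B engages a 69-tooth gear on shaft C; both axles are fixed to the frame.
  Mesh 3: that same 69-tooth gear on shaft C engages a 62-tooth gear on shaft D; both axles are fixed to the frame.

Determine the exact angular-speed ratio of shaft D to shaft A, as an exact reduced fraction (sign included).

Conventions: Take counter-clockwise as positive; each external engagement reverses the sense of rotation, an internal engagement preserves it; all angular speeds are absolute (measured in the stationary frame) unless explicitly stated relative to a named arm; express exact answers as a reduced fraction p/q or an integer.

-39/31

class = fixed-axis compound train [3 meshes; 3 ratios multiply, 3 sense flips]
mesh 1 [78T→55T]: running ratio 78/55, sense −
mesh 2 [55T→69T]: running ratio 26/23, sense +
mesh 3 [69T→62T]: running ratio 39/31, sense −
ω_out/ω_in = -39/31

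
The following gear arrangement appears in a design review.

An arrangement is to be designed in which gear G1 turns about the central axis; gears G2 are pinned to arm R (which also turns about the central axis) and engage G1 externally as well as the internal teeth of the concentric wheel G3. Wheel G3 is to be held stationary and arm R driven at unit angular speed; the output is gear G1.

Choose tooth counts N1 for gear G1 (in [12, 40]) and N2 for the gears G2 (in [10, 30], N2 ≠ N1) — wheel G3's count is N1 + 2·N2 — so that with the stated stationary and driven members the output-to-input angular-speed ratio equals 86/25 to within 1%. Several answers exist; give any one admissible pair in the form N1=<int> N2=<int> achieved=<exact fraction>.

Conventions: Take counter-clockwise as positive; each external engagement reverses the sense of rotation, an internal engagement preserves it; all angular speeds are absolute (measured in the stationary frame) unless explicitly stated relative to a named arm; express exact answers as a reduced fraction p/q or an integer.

design class (target 86/25): planetary set
Willis with ω_ring = 0: ω_sun/ω_arm = (N1+N3)/N1; set equal to 86/25  ⇒  N3/N1 = 86/25 − 1 = 61/25
N3 = N1 + 2·N2  ⇒  N2/N1 = (N3/N1 − 1)/2 = (61/25 − 1)/2 = 18/25
smallest multiple with N1 ≥ 12 and N2 ≥ 10: k = 1  ⇒  N1 = 1·25 = 25, N2 = 1·18 = 18 (N1 ≤ 40, N2 ≤ 30, N2 ≠ N1 ✓), N3 = 25 + 2·18 = 61
check: (N1+N3)/N1 with N1 = 25, N3 = 61 gives 86/25; |achieved − target| = 0 ≤ 43/1250 ✓

N1=25 N2=18 achieved=86/25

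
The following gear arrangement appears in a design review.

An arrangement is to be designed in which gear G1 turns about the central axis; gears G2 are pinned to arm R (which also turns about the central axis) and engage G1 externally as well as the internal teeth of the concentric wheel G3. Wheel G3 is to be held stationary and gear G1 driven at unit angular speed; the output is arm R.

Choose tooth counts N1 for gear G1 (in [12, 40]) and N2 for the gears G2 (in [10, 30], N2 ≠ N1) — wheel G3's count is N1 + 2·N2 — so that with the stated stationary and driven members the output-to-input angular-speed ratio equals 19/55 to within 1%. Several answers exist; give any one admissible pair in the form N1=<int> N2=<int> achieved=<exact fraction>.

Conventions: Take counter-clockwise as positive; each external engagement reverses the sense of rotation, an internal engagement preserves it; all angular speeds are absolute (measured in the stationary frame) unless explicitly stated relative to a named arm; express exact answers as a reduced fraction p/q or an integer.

N1=38 N2=17 achieved=19/55

design class (target 19/55): planetary set
Willis with ω_ring = 0: ω_arm/ω_sun = N1/(N1+N3); set equal to 19/55  ⇒  N3/N1 = 1/(19/55) − 1 = 36/19
N3 = N1 + 2·N2  ⇒  N2/N1 = (N3/N1 − 1)/2 = (36/19 − 1)/2 = 17/38
smallest multiple with N1 ≥ 12 and N2 ≥ 10: k = 1  ⇒  N1 = 1·38 = 38, N2 = 1·17 = 17 (N1 ≤ 40, N2 ≤ 30, N2 ≠ N1 ✓), N3 = 38 + 2·17 = 72
check: N1/(N1+N3) with N1 = 38, N3 = 72 gives 19/55; |achieved − target| = 0 ≤ 19/5500 ✓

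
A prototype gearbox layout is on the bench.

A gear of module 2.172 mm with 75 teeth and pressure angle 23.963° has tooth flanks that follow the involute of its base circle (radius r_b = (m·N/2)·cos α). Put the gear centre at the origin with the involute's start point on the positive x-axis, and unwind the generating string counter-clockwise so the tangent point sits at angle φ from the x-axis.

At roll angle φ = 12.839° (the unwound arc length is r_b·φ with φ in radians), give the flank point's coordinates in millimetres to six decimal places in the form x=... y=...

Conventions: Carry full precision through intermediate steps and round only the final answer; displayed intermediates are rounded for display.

x=76.274935 y=0.277759

single-mesh involute tooth geometry (75T wheel at module 2.172)
pitch radius r_p = m·N/2 = 2.172·75/2 = 81.450000
base radius r_b = r_p·cos α = 81.450000·cos 23.963° = 74.429656
roll angle φ = 12.839° = 0.22408282 rad
x = r_b·(cos φ + φ·sin φ) = 76.274935
y = r_b·(sin φ − φ·cos φ) = 0.277759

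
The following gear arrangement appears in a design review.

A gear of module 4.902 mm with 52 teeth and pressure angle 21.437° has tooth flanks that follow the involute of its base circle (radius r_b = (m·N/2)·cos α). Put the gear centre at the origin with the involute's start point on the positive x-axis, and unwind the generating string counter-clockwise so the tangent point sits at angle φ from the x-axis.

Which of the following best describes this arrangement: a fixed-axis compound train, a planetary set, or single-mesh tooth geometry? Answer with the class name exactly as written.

single-mesh tooth geometry

single-mesh involute tooth geometry (52T wheel at module 4.902)
classification: single-mesh tooth geometry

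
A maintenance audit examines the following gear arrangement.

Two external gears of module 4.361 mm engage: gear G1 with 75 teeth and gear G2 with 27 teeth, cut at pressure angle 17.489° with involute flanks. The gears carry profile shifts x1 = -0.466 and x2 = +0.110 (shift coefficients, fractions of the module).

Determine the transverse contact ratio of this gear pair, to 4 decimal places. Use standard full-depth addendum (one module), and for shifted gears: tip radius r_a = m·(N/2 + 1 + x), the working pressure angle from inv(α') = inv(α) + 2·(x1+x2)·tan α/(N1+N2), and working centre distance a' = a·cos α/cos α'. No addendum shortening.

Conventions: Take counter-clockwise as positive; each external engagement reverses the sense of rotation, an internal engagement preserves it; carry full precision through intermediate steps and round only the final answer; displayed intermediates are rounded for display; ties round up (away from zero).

1.9334

single-mesh involute tooth geometry (75T engaging 27T at module 4.361)
base radii: r_b1 = 155.977924, r_b2 = 56.152053
tip radii: r_a1 = 165.866274, r_a2 = 63.714210
inv(α') = inv(17.489°) + 2·(-0.466+0.110)·tan α/(75+27) = 0.00764766  ⇒  α' = 16.10722°
a' = a·cos α / cos α' = 222.4110·cos 17.489°/cos 16.10722° = 220.797560
action lengths: √(r_a1²−r_b1²) = 56.413722, √(r_a2²−r_b2²) = 30.107267
base pitch p_b = π·m·cos α = 13.067176
CR = (56.413722 + 30.107267 − 220.797560·sin 16.10722°)/13.067176 = 1.933384
contact ratio ≈ 1.9334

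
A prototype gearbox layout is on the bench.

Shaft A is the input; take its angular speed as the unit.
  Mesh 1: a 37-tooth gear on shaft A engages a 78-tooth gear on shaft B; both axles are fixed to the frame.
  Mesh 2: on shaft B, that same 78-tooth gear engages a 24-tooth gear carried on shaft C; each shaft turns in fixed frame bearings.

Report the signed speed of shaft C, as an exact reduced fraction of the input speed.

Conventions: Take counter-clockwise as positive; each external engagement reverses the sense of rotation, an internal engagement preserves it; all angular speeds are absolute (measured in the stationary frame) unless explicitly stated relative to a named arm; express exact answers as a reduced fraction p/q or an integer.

2-mesh fixed-axis compound train (all bearings frame-fixed)
mesh 1 [37T→78T]: |ω|/ω_in = 1×37/78 = 37/78, sense flips to −
mesh 2 [78T→24T]: |ω|/ω_in = (37/78)×78/24 = 37/24, sense flips to +
signed output speed (× input speed) = 37/24

37/24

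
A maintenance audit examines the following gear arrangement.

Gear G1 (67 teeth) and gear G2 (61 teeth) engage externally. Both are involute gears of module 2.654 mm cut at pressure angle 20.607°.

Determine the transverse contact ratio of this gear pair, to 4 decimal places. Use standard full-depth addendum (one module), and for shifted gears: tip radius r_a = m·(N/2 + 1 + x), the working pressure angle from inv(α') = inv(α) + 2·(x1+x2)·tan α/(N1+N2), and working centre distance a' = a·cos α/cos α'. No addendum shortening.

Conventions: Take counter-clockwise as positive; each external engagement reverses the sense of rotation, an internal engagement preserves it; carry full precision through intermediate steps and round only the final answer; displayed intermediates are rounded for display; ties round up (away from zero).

1.7601

class = single-mesh tooth geometry [involute pair 67T × 61T, m = 2.654]
base radii: r_b1 = 83.220295, r_b2 = 75.767731
tip radii: r_a1 = 91.563000, r_a2 = 83.601000
no profile shift: α' = α, a' = a
action lengths: √(r_a1²−r_b1²) = 38.185933, √(r_a2²−r_b2²) = 35.332395
base pitch p_b = π·m·cos α = 7.804306
CR = (38.185933 + 35.332395 − 169.856000·sin 20.60700°)/7.804306 = 1.760116
contact ratio ≈ 1.7601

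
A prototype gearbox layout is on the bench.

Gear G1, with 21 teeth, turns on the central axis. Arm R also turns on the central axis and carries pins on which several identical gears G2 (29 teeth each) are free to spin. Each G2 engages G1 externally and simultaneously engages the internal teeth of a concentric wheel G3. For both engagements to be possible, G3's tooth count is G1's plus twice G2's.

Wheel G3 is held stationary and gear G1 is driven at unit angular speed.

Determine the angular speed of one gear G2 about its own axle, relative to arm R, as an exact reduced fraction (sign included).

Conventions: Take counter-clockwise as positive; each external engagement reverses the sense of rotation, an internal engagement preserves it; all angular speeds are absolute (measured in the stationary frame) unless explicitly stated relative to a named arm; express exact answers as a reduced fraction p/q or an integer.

class = planetary set [G3 = 21+2·29 = 79; Willis about the carrier]
ring teeth: 21 + 2·29 = 79
21(ω_sun−ω_arm) = −79(ω_ring−ω_arm),  ω_ring = 0, ω_sun = 1
21(1−ω_arm) = −79(0−ω_arm)  ⇒  100·ω_arm = 21  ⇒  ω_arm = 21/100
sun–planet mesh: 21·(1−21/100) = −29·(ω_p−ω_arm)  ⇒  ω_p−ω_arm = -1659/2900
exact speed ratio = -1659/2900

-1659/2900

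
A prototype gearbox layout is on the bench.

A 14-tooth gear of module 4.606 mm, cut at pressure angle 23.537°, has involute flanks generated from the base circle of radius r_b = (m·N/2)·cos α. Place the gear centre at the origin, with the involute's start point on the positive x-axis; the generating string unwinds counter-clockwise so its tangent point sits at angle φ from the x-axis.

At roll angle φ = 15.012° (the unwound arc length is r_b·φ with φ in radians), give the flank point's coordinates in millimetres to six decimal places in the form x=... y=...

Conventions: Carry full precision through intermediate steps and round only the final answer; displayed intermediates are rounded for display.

class = single-mesh tooth geometry [base-circle involute, m = 4.606, 14T]
pitch radius r_p = m·N/2 = 4.606·14/2 = 32.242000
base radius r_b = r_p·cos α = 32.242000·cos 23.537° = 29.559542
roll angle φ = 15.012° = 0.26200883 rad
x = r_b·(cos φ + φ·sin φ) = 30.556807
y = r_b·(sin φ − φ·cos φ) = 0.176011

x=30.556807 y=0.176011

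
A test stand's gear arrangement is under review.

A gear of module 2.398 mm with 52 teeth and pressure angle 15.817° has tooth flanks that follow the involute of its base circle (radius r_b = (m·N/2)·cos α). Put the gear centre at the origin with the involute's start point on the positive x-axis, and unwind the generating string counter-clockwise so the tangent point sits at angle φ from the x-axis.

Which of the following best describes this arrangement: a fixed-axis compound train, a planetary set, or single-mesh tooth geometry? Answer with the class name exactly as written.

single-mesh tooth geometry

recognized (one wheel, involute flank): single-mesh tooth geometry, m = 2.398, N = 52
classification: single-mesh tooth geometry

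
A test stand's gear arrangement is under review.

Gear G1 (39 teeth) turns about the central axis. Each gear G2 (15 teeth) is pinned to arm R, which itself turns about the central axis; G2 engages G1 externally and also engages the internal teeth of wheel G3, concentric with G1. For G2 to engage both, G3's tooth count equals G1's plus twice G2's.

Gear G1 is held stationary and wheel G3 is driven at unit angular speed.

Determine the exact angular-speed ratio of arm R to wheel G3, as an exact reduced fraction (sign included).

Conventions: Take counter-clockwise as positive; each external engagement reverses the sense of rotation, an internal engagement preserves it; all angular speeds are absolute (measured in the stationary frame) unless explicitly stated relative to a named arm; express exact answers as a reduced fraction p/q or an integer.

class = planetary set [G3 = 39+2·15 = 69; Willis about the carrier]
ring teeth: 39 + 2·15 = 69
39(ω_sun−ω_arm) = −69(ω_ring−ω_arm),  ω_sun = 0, ω_ring = 1
39(0−ω_arm) = −69(1−ω_arm)  ⇒  108·ω_arm = 69  ⇒  ω_arm = 23/36
ω_out/ω_in = 23/36

23/36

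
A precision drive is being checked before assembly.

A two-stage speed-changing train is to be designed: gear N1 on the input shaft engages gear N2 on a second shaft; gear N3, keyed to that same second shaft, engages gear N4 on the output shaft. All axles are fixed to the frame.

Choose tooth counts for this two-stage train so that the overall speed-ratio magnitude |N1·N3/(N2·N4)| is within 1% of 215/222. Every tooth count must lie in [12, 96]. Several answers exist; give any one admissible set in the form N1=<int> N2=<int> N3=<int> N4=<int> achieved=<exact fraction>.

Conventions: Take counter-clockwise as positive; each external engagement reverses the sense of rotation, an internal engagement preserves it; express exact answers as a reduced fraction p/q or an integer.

topology: fixed-axis compound train — 2 stages, target 215/222
target = 215/222 in lowest terms: an exact hit needs N1·N3 = k·215 and N2·N4 = k·222 for one integer k, every count in [12, 96]; additionally prefer no 1:1 stage (N1 ≠ N2, N3 ≠ N4)
k = 1…2: no 1:1-free in-range split of k·215 and k·222 into factor pairs; take k = 3
k = 3: N1·N3 = 645 = 15·43, N2·N4 = 666 = 18·37
achieved = 15·43/(18·37) = 215/222; |achieved − target| = 0 ≤ 43/4440 ✓

N1=15 N2=18 N3=43 N4=37 achieved=215/222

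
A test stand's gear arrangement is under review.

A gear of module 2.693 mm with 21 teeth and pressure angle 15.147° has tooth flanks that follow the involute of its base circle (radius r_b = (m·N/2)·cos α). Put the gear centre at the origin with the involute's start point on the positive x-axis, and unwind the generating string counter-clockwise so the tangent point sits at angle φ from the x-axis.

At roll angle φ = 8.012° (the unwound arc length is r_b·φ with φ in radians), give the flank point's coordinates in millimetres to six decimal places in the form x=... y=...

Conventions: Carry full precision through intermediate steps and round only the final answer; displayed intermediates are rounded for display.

x=27.559687 y=0.024829

recognized (one wheel, involute flank): single-mesh tooth geometry, m = 2.693, N = 21
pitch radius r_p = m·N/2 = 2.693·21/2 = 28.276500
base radius r_b = r_p·cos α = 28.276500·cos 15.147° = 27.294135
roll angle φ = 8.012° = 0.13983578 rad
x = r_b·(cos φ + φ·sin φ) = 27.559687
y = r_b·(sin φ − φ·cos φ) = 0.024829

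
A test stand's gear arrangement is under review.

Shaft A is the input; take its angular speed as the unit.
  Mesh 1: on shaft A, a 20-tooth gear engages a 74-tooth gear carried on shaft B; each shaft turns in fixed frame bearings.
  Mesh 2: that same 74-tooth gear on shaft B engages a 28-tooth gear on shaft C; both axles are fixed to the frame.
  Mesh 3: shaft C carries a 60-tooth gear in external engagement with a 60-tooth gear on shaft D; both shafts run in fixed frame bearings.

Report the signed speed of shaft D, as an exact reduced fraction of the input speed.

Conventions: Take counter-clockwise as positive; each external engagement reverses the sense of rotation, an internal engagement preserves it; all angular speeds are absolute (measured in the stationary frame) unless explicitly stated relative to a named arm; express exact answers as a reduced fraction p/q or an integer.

-5/7

3-mesh fixed-axis compound train (all bearings frame-fixed)
mesh 1 [20T→74T]: |ω|/ω_in = 1×20/74 = 10/37, sense flips to −
mesh 2 [74T→28T]: |ω|/ω_in = (10/37)×74/28 = 5/7, sense flips to +
mesh 3 [60T→60T]: |ω|/ω_in = (5/7)×60/60 = 5/7, sense flips to −
signed output speed (× input speed) = -5/7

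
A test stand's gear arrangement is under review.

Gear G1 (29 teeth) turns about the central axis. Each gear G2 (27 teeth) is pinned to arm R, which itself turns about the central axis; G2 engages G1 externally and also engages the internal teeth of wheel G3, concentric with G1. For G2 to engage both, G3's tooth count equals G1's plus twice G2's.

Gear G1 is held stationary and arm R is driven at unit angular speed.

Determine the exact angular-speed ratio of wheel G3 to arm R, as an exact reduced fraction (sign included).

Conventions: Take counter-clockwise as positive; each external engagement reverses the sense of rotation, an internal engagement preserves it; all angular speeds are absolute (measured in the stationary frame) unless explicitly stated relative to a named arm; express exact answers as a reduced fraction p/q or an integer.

topology: planetary set — G1 29T / G2 27T / G3 83T, arm = carrier (Willis)
ring teeth: 29 + 2·27 = 83
29(ω_sun−ω_arm) = −83(ω_ring−ω_arm),  ω_sun = 0, ω_arm = 1
ω_ring = 1 − (29/83)(0−1) = 112/83
ω_out/ω_in = 112/83

112/83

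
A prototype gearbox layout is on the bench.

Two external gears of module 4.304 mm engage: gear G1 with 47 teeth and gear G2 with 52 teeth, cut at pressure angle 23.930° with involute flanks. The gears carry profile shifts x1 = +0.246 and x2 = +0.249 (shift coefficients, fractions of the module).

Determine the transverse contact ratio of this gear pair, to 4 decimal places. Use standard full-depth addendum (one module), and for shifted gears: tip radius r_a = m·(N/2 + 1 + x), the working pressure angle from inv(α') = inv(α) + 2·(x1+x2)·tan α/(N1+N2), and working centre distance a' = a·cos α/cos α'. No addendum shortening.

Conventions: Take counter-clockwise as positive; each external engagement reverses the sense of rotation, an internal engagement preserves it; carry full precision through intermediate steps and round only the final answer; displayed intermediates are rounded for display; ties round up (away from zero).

1.5242

recognized (one external pair, fixed centres): single-mesh tooth geometry, m = 4.304, N1 = 47, N2 = 52
base radii: r_b1 = 92.449834, r_b2 = 102.284922
tip radii: r_a1 = 106.506784, r_a2 = 117.279696
inv(α') = inv(23.930°) + 2·(+0.246+0.249)·tan α/(47+52) = 0.03054593  ⇒  α' = 25.14933°
a' = a·cos α / cos α' = 213.0480·cos 23.930°/cos 25.14933° = 215.128213
action lengths: √(r_a1²−r_b1²) = 52.884055, √(r_a2²−r_b2²) = 57.378757
base pitch p_b = π·m·cos α = 12.359137
CR = (52.884055 + 57.378757 − 215.128213·sin 25.14933°)/12.359137 = 1.524205
contact ratio ≈ 1.5242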